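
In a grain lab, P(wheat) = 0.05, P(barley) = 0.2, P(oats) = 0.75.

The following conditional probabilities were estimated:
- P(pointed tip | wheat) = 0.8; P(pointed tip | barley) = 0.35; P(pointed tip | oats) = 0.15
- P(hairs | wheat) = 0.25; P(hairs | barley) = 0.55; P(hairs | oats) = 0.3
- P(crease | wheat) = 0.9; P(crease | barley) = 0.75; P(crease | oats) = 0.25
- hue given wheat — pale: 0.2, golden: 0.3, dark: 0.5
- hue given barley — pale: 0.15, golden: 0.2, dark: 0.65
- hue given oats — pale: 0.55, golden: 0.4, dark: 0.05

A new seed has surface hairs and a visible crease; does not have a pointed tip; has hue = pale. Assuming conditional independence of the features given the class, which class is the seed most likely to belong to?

oats

wheat: 0.05 × (1−0.8) × 0.25 × 0.9 × 0.2 = 0.00045
barley: 0.2 × (1−0.35) × 0.55 × 0.75 × 0.15 = 0.00804375
oats: 0.75 × (1−0.15) × 0.3 × 0.25 × 0.55 = 0.026296875
Highest score → oats.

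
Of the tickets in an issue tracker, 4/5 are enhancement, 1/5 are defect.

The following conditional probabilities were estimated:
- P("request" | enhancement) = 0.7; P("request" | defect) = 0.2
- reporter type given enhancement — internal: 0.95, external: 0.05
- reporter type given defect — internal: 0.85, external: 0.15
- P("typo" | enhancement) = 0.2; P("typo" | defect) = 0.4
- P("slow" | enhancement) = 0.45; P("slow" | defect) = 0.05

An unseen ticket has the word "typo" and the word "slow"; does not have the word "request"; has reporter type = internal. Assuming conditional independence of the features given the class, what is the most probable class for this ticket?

enhancement: 0.8 × (1−0.7) × 0.95 × 0.2 × 0.45 = 0.02052
defect: 0.2 × (1−0.2) × 0.85 × 0.4 × 0.05 = 0.00272
Highest score → enhancement.

enhancement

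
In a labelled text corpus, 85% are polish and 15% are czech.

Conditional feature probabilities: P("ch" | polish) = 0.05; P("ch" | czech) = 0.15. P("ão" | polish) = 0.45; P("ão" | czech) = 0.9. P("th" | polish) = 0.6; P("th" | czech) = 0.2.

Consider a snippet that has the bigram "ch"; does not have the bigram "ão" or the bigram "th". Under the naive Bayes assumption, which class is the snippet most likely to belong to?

polish: 0.85 × 0.05 × (1−0.45) × (1−0.6) = 0.00935
czech: 0.15 × 0.15 × (1−0.9) × (1−0.2) = 0.0018
Highest score → polish.

polish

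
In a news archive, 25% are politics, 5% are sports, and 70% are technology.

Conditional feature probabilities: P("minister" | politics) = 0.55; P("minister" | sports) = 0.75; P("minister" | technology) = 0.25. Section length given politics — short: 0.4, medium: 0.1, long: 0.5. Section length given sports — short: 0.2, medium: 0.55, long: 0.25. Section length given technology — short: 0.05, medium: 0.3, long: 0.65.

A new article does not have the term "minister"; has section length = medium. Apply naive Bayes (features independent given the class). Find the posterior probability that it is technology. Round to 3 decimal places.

0.897

politics: 0.25 × (1−0.55) × 0.1 = 0.01125
sports: 0.05 × (1−0.75) × 0.55 = 0.006875
technology: 0.7 × (1−0.25) × 0.3 = 0.1575
P(technology | x) = 0.1575 / 0.175625 ≈ 0.897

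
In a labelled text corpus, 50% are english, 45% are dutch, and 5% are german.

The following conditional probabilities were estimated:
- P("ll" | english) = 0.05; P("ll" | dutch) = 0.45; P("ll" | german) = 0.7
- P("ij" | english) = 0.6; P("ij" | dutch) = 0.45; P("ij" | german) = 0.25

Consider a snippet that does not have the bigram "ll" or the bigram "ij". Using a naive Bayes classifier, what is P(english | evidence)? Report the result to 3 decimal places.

0.563

english: 0.5 × (1−0.05) × (1−0.6) = 0.19
dutch: 0.45 × (1−0.45) × (1−0.45) = 0.136125
german: 0.05 × (1−0.7) × (1−0.25) = 0.01125
P(english | x) = 0.19 / 0.337375 ≈ 0.563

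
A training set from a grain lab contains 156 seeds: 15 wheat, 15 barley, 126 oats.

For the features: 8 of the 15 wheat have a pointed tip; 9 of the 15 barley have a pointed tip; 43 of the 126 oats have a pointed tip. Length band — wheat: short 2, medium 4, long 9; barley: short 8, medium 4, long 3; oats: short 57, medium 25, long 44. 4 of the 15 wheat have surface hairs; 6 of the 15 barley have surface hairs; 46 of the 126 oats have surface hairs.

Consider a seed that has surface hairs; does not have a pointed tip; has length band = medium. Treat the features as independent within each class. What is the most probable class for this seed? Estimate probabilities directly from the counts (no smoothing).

wheat: (15/156) × (7/15) × (4/15) × (4/15) ≈ 0.00319088
barley: (15/156) × (6/15) × (4/15) × (6/15) ≈ 0.00410256
oats: (126/156) × (83/126) × (25/126) × (46/126) ≈ 0.0385399
Highest score → oats.

oats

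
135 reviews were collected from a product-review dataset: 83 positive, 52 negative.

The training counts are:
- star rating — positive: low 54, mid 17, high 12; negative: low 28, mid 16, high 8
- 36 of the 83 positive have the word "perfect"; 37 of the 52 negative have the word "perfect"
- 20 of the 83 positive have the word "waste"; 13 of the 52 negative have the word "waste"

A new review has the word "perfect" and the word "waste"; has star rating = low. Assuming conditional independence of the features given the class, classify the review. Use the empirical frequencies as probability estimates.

positive

positive: (83/135) × (54/83) × (36/83) × (20/83) ≈ 0.0418058
negative: (52/135) × (28/52) × (37/52) × (13/52) ≈ 0.0368946
Highest score → positive.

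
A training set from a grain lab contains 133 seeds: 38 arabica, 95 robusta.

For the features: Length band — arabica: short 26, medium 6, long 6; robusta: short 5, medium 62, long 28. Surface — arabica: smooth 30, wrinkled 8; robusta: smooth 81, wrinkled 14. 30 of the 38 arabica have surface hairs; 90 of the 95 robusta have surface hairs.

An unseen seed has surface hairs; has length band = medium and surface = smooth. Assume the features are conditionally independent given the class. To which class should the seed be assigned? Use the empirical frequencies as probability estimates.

robusta

arabica: (38/133) × (6/38) × (30/38) × (30/38) ≈ 0.0281174
robusta: (95/133) × (62/95) × (81/95) × (90/95) ≈ 0.376548
Highest score → robusta.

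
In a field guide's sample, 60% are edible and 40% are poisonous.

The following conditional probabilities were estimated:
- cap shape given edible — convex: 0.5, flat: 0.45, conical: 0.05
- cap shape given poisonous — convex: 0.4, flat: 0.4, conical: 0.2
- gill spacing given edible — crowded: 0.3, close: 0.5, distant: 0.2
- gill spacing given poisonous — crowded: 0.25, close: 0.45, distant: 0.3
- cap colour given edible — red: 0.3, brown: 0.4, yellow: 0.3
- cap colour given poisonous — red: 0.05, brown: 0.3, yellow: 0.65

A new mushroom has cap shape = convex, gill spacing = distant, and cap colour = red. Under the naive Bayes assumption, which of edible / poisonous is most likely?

edible: 0.6 × 0.5 × 0.2 × 0.3 = 0.018
poisonous: 0.4 × 0.4 × 0.3 × 0.05 = 0.0024
Highest score → edible.

edible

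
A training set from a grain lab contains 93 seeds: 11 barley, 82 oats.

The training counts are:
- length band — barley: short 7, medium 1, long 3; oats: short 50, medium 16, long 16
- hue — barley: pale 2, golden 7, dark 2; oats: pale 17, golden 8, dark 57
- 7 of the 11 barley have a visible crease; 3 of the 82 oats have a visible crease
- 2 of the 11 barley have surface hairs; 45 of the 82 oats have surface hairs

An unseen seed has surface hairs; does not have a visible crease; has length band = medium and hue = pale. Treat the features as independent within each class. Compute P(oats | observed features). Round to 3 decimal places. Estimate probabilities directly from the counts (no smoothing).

barley: (11/93) × (1/11) × (2/11) × (4/11) × (2/11) ≈ 0.000129258
oats: (82/93) × (16/82) × (17/82) × (79/82) × (45/82) ≈ 0.0188575
P(oats | x) = 0.0188575 / 0.018986758 ≈ 0.993

0.993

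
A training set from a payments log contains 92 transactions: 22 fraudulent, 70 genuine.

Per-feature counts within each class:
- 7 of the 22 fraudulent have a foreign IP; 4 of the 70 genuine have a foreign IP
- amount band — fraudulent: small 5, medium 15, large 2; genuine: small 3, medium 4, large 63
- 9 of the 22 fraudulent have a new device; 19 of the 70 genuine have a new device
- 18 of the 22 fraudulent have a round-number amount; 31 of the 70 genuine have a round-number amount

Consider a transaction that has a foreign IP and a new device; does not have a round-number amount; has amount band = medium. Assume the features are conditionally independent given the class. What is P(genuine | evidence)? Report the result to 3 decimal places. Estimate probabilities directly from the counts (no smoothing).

0.089

fraudulent: (22/92) × (7/22) × (15/22) × (9/22) × (4/22) ≈ 0.00385865
genuine: (70/92) × (4/70) × (4/70) × (19/70) × (39/70) ≈ 0.000375713
P(genuine | x) = 0.000375713 / 0.004234363 ≈ 0.089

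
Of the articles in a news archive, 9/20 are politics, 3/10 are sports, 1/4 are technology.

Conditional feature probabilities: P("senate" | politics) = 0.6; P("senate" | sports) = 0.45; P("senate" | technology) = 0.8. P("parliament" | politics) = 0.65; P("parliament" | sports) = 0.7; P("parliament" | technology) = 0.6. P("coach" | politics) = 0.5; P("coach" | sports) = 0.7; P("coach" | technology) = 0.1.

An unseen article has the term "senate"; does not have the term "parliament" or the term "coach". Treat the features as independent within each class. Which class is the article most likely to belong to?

politics: 0.45 × 0.6 × (1−0.65) × (1−0.5) = 0.04725
sports: 0.3 × 0.45 × (1−0.7) × (1−0.7) = 0.01215
technology: 0.25 × 0.8 × (1−0.6) × (1−0.1) = 0.072
Highest score → technology.

technology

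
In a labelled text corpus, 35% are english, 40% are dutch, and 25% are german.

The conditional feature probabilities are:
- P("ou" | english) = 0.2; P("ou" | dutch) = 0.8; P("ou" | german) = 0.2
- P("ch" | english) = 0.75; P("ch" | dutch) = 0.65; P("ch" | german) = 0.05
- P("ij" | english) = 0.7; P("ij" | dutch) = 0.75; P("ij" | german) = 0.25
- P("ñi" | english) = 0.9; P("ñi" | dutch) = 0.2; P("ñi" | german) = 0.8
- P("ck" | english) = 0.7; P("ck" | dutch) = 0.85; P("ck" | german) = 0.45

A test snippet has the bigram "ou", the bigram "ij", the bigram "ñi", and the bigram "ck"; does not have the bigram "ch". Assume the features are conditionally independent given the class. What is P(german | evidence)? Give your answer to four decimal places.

english: 0.35 × 0.2 × (1−0.75) × 0.7 × 0.9 × 0.7 = 0.0077175
dutch: 0.4 × 0.8 × (1−0.65) × 0.75 × 0.2 × 0.85 = 0.01428
german: 0.25 × 0.2 × (1−0.05) × 0.25 × 0.8 × 0.45 = 0.004275
P(german | x) = 0.004275 / 0.0262725 ≈ 0.1627

0.1627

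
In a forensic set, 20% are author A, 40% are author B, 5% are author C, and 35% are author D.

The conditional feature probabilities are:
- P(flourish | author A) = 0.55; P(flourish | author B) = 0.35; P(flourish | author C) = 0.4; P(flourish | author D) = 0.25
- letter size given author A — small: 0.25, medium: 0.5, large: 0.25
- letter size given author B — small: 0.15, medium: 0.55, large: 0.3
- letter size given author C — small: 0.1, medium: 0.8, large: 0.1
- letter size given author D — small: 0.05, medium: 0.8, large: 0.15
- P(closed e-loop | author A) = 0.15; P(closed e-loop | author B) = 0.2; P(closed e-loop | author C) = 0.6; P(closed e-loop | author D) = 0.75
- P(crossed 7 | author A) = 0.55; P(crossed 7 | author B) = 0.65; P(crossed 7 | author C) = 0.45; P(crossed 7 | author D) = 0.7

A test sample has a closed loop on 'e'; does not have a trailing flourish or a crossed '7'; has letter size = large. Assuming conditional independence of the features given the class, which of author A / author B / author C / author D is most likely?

author A: 0.2 × (1−0.55) × 0.25 × 0.15 × (1−0.55) = 0.00151875
author B: 0.4 × (1−0.35) × 0.3 × 0.2 × (1−0.65) = 0.00546
author C: 0.05 × (1−0.4) × 0.1 × 0.6 × (1−0.45) = 0.00099
author D: 0.35 × (1−0.25) × 0.15 × 0.75 × (1−0.7) = 0.008859375
Highest score → author D.

author D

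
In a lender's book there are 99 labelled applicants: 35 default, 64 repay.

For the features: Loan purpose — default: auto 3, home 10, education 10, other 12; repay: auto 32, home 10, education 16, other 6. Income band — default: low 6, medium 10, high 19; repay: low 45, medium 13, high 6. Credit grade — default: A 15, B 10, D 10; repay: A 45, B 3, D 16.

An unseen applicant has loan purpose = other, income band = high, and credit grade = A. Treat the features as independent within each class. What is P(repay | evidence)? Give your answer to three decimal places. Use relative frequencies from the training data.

0.124

default: (35/99) × (12/35) × (19/35) × (15/35) ≈ 0.0282004
repay: (64/99) × (6/64) × (6/64) × (45/64) ≈ 0.00399503
P(repay | x) = 0.00399503 / 0.03219543 ≈ 0.124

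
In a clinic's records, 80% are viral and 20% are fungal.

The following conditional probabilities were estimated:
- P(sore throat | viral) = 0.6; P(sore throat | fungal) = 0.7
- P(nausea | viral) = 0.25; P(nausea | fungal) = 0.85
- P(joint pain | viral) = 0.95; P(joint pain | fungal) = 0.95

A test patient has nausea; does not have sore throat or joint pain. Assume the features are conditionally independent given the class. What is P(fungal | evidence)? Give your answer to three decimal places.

0.389

viral: 0.8 × (1−0.6) × 0.25 × (1−0.95) = 0.004
fungal: 0.2 × (1−0.7) × 0.85 × (1−0.95) = 0.00255
P(fungal | x) = 0.00255 / 0.00655 ≈ 0.389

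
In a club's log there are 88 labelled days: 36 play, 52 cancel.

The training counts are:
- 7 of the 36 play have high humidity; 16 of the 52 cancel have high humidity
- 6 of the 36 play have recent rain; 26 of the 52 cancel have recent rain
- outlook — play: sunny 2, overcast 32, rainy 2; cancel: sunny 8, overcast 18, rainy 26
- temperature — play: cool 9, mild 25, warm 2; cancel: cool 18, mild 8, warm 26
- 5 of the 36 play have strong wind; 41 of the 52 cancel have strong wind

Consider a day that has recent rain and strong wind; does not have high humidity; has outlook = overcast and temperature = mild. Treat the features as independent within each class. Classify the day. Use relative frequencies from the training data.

cancel

play: (36/88) × (29/36) × (6/36) × (32/36) × (25/36) × (5/36) ≈ 0.00470887
cancel: (52/88) × (36/52) × (26/52) × (18/52) × (8/52) × (41/52) ≈ 0.00858867
Highest score → cancel.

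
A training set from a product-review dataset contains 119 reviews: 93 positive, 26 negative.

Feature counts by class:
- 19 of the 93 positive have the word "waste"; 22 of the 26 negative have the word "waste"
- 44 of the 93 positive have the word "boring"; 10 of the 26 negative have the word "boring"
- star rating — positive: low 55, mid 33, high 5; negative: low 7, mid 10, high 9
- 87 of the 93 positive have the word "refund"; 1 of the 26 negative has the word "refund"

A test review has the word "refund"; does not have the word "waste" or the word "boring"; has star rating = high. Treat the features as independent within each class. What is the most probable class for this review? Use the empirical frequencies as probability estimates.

positive: (93/119) × (74/93) × (49/93) × (5/93) × (87/93) ≈ 0.0164786
negative: (26/119) × (4/26) × (16/26) × (9/26) × (1/26) ≈ 0.000275395
Highest score → positive.

positive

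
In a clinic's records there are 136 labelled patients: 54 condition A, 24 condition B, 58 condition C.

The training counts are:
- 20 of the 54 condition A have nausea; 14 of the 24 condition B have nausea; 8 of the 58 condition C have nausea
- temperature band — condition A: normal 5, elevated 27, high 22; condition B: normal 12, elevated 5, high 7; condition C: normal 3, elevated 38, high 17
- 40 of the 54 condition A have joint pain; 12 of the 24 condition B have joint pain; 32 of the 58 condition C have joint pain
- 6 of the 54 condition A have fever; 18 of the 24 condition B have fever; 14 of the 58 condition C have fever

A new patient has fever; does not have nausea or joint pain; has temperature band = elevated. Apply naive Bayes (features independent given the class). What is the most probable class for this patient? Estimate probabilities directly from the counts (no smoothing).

condition A: (54/136) × (34/54) × (27/54) × (14/54) × (6/54) ≈ 0.00360082
condition B: (24/136) × (10/24) × (5/24) × (12/24) × (18/24) ≈ 0.00574449
condition C: (58/136) × (50/58) × (38/58) × (26/58) × (14/58) ≈ 0.0260635
Highest score → condition C.

condition C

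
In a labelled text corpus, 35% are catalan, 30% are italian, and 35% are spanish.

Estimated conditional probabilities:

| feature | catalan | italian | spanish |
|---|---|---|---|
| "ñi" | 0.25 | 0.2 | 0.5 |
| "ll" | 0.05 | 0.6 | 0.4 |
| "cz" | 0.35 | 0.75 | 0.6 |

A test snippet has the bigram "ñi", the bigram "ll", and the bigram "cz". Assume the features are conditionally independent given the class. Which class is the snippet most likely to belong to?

spanish

catalan: 0.35 × 0.25 × 0.05 × 0.35 = 0.00153125
italian: 0.3 × 0.2 × 0.6 × 0.75 = 0.027
spanish: 0.35 × 0.5 × 0.4 × 0.6 = 0.042
Highest score → spanish.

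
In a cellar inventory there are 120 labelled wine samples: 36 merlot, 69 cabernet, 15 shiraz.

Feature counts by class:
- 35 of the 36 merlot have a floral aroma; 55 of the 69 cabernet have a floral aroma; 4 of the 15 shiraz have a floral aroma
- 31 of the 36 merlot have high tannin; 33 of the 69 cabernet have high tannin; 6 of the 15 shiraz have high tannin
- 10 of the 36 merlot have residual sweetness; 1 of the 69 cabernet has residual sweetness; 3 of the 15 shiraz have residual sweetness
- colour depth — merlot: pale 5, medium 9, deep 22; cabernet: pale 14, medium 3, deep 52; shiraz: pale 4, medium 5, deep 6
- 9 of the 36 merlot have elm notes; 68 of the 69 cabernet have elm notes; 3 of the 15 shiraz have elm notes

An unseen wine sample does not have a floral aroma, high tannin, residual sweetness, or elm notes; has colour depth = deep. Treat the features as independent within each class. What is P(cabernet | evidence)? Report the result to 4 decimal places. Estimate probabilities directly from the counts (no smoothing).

0.0433

merlot: (36/120) × (1/36) × (5/36) × (26/36) × (22/36) × (27/36) ≈ 0.000383123
cabernet: (69/120) × (14/69) × (36/69) × (68/69) × (52/69) × (1/69) ≈ 0.000655187
shiraz: (15/120) × (11/15) × (9/15) × (12/15) × (6/15) × (12/15) = 0.01408
P(cabernet | x) = 0.000655187 / 0.01511831 ≈ 0.0433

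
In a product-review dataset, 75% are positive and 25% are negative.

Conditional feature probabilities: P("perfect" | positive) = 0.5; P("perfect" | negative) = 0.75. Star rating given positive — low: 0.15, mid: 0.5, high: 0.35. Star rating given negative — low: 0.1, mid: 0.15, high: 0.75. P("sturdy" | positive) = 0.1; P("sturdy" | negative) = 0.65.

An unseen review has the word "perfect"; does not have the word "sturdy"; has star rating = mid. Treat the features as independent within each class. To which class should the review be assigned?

positive: 0.75 × 0.5 × 0.5 × (1−0.1) = 0.16875
negative: 0.25 × 0.75 × 0.15 × (1−0.65) = 0.00984375
Highest score → positive.

positive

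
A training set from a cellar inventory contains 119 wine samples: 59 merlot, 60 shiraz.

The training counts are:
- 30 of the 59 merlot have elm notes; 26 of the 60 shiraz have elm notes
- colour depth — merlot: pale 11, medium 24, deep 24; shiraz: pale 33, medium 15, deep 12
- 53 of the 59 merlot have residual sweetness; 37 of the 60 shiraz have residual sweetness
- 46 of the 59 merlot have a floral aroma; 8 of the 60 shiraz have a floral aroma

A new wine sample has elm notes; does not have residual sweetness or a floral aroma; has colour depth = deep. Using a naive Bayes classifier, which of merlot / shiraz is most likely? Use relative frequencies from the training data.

shiraz

merlot: (59/119) × (30/59) × (24/59) × (6/59) × (13/59) ≈ 0.00229786
shiraz: (60/119) × (26/60) × (12/60) × (23/60) × (52/60) ≈ 0.0145173
Highest score → shiraz.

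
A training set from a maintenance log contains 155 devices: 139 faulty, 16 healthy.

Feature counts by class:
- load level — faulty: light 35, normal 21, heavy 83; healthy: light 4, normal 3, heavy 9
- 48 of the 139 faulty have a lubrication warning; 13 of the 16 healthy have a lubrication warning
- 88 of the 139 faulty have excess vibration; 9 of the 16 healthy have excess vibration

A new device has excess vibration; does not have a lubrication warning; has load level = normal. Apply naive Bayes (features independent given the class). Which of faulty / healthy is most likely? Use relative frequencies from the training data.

faulty

faulty: (139/155) × (21/139) × (91/139) × (88/139) ≈ 0.0561542
healthy: (16/155) × (3/16) × (3/16) × (9/16) ≈ 0.00204133
Highest score → faulty.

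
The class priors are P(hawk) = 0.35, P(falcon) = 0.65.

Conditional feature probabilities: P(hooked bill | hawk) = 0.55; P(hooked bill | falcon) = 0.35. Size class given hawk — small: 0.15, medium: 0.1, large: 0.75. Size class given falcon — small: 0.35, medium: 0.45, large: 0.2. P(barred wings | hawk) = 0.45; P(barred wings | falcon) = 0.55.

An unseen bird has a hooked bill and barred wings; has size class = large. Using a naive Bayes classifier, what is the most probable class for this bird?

hawk

hawk: 0.35 × 0.55 × 0.75 × 0.45 = 0.06496875
falcon: 0.65 × 0.35 × 0.2 × 0.55 = 0.025025
Highest score → hawk.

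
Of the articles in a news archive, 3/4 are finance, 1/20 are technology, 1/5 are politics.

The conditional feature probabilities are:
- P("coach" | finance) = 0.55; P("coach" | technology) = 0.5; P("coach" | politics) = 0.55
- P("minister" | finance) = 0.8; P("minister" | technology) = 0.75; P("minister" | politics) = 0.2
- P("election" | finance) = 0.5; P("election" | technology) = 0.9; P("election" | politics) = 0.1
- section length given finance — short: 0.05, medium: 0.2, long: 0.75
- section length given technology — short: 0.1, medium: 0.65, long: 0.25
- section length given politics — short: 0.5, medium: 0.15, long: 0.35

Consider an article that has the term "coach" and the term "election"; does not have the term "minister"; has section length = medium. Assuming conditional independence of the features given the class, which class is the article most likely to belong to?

finance

finance: 0.75 × 0.55 × (1−0.8) × 0.5 × 0.2 = 0.00825
technology: 0.05 × 0.5 × (1−0.75) × 0.9 × 0.65 = 0.00365625
politics: 0.2 × 0.55 × (1−0.2) × 0.1 × 0.15 = 0.00132
Highest score → finance.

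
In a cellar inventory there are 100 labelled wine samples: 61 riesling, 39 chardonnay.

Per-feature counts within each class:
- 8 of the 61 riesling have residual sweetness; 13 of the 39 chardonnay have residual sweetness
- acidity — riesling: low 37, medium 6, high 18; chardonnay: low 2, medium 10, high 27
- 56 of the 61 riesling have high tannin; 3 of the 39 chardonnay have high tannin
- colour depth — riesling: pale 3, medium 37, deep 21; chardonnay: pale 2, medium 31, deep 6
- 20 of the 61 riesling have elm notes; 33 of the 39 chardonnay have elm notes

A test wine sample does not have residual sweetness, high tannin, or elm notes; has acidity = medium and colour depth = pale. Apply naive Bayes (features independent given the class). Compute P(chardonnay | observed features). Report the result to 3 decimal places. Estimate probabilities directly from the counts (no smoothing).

riesling: (61/100) × (53/61) × (6/61) × (5/61) × (3/61) × (41/61) ≈ 0.000141248
chardonnay: (39/100) × (26/39) × (10/39) × (36/39) × (2/39) × (6/39) ≈ 0.000485511
P(chardonnay | x) = 0.000485511 / 0.000626759 ≈ 0.775

0.775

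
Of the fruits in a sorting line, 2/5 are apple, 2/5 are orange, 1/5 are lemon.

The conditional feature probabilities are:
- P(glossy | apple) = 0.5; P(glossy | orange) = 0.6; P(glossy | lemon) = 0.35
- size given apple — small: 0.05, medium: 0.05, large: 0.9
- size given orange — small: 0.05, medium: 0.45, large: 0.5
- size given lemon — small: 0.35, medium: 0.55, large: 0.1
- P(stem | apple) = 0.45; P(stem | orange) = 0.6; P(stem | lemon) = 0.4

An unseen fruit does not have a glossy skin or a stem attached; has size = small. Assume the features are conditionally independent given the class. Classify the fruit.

lemon

apple: 0.4 × (1−0.5) × 0.05 × (1−0.45) = 0.0055
orange: 0.4 × (1−0.6) × 0.05 × (1−0.6) = 0.0032
lemon: 0.2 × (1−0.35) × 0.35 × (1−0.4) = 0.0273
Highest score → lemon.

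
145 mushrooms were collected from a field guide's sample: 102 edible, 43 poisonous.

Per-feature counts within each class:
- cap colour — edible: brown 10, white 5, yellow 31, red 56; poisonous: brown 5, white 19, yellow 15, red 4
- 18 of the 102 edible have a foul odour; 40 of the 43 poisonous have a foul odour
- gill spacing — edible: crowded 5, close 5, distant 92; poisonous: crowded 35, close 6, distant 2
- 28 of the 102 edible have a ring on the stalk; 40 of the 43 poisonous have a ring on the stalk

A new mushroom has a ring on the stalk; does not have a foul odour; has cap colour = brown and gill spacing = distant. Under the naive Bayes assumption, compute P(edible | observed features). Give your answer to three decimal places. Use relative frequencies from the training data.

0.993

edible: (102/145) × (10/102) × (84/102) × (92/102) × (28/102) ≈ 0.0140623
poisonous: (43/145) × (5/43) × (3/43) × (2/43) × (40/43) ≈ 0.00010409
P(edible | x) = 0.0140623 / 0.01416639 ≈ 0.993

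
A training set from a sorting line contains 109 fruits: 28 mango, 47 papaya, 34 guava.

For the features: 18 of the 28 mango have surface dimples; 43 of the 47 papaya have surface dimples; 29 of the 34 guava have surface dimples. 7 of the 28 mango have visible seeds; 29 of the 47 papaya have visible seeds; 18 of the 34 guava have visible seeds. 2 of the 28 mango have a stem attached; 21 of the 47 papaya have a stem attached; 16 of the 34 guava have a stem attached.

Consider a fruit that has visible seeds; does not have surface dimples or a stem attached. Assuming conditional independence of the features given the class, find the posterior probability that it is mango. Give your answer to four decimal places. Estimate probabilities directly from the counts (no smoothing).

0.4562

mango: (28/109) × (10/28) × (7/28) × (26/28) ≈ 0.0212975
papaya: (47/109) × (4/47) × (29/47) × (26/47) ≈ 0.0125259
guava: (34/109) × (5/34) × (18/34) × (18/34) ≈ 0.0128567
P(mango | x) = 0.0212975 / 0.0466801 ≈ 0.4562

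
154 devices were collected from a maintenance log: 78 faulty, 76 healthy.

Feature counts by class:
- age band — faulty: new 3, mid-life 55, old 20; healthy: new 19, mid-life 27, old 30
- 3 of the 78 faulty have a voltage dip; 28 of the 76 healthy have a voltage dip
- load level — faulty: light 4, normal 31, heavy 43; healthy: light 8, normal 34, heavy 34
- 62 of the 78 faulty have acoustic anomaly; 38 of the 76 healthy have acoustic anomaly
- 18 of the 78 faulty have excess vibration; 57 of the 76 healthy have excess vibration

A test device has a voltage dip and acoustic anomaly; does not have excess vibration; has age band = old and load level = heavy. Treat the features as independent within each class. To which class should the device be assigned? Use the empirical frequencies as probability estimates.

healthy

faulty: (78/154) × (20/78) × (3/78) × (43/78) × (62/78) × (60/78) ≈ 0.0016837
healthy: (76/154) × (30/76) × (28/76) × (34/76) × (38/76) × (19/76) ≈ 0.00401347
Highest score → healthy.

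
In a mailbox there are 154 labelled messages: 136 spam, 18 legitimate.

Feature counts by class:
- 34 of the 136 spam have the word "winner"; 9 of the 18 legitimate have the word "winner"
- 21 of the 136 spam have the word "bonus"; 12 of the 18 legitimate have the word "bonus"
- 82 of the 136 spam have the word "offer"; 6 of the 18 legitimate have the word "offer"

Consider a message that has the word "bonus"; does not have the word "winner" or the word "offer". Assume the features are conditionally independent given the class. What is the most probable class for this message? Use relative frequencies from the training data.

spam: (136/154) × (102/136) × (21/136) × (54/136) ≈ 0.0406083
legitimate: (18/154) × (9/18) × (12/18) × (12/18) ≈ 0.025974
Highest score → spam.

spam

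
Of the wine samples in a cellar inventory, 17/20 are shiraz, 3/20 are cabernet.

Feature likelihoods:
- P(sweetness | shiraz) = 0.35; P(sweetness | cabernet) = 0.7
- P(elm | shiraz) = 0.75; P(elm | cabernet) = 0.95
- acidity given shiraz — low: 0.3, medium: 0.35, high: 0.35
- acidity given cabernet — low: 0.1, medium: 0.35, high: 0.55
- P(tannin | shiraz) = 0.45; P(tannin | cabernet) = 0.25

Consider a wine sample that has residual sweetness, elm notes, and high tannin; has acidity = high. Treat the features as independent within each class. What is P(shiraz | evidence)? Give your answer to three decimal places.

shiraz: 0.85 × 0.35 × 0.75 × 0.35 × 0.45 = 0.0351421875
cabernet: 0.15 × 0.7 × 0.95 × 0.55 × 0.25 = 0.013715625
P(shiraz | x) = 0.0351421875 / 0.0488578125 ≈ 0.719

0.719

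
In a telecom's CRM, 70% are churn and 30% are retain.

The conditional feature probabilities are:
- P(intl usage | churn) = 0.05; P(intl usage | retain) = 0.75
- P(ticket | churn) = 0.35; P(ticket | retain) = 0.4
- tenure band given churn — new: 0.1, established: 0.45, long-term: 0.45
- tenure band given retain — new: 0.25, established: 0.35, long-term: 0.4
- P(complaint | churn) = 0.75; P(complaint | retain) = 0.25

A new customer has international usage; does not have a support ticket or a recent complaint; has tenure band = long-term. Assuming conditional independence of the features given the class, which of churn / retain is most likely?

retain

churn: 0.7 × 0.05 × (1−0.35) × 0.45 × (1−0.75) = 0.002559375
retain: 0.3 × 0.75 × (1−0.4) × 0.4 × (1−0.25) = 0.0405
Highest score → retain.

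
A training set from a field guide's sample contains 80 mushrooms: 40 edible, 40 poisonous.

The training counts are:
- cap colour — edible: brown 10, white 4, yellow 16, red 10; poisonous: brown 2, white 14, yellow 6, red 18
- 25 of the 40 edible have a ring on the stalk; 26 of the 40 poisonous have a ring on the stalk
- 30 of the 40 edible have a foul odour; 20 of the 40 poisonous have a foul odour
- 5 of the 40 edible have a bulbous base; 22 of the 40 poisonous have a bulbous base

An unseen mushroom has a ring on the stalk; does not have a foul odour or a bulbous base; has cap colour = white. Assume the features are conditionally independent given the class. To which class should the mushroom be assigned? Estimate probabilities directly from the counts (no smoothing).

edible: (40/80) × (4/40) × (25/40) × (10/40) × (35/40) = 0.0068359375
poisonous: (40/80) × (14/40) × (26/40) × (20/40) × (18/40) = 0.02559375
Highest score → poisonous.

poisonous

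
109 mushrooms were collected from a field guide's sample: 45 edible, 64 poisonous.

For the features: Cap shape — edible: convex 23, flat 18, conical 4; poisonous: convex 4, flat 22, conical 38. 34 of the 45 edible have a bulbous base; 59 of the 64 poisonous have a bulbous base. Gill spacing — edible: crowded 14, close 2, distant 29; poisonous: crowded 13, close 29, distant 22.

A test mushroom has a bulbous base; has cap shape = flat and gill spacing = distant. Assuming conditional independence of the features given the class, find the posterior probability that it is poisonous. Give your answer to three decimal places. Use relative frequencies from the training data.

edible: (45/109) × (18/45) × (34/45) × (29/45) ≈ 0.0804077
poisonous: (64/109) × (22/64) × (59/64) × (22/64) ≈ 0.0639604
P(poisonous | x) = 0.0639604 / 0.1443681 ≈ 0.443

0.443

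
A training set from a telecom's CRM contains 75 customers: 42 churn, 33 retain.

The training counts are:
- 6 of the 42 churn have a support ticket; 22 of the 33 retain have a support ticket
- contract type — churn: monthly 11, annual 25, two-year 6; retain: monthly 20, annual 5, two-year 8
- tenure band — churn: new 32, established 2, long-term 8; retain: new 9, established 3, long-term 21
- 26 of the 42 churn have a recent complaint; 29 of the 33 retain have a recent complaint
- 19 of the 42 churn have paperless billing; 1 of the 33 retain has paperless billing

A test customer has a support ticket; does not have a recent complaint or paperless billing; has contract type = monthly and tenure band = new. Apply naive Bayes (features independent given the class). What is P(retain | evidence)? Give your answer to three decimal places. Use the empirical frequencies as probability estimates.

churn: (42/75) × (6/42) × (11/42) × (32/42) × (16/42) × (23/42) ≈ 0.0033303
retain: (33/75) × (22/33) × (20/33) × (9/33) × (4/33) × (32/33) ≈ 0.00569886
P(retain | x) = 0.00569886 / 0.00902916 ≈ 0.631

0.631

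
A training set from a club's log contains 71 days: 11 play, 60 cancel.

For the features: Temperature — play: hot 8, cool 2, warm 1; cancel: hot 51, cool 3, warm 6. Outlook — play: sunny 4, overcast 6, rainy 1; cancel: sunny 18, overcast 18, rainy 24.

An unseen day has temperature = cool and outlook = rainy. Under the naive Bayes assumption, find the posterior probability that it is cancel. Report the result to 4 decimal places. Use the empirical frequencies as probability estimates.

0.8684

play: (11/71) × (2/11) × (1/11) ≈ 0.00256082
cancel: (60/71) × (3/60) × (24/60) ≈ 0.0169014
P(cancel | x) = 0.0169014 / 0.01946222 ≈ 0.8684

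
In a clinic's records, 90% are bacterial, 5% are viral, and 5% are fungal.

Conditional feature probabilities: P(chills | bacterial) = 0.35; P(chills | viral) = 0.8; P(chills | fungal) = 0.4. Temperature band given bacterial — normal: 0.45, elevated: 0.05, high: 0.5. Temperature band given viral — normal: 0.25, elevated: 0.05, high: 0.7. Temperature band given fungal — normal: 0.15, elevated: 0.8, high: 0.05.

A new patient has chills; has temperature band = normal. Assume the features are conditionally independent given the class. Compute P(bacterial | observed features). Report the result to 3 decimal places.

0.916

bacterial: 0.9 × 0.35 × 0.45 = 0.14175
viral: 0.05 × 0.8 × 0.25 = 0.01
fungal: 0.05 × 0.4 × 0.15 = 0.003
P(bacterial | x) = 0.14175 / 0.15475 ≈ 0.916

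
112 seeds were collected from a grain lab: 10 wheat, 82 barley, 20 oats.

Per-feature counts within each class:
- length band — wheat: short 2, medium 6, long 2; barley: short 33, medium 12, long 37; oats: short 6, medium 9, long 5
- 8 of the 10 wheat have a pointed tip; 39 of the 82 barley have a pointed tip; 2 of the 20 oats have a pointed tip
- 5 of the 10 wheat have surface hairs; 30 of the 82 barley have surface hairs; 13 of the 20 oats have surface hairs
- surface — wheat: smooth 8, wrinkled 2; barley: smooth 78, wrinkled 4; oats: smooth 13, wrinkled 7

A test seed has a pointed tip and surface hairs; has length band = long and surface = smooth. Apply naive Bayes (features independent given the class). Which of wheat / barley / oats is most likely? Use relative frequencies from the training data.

wheat: (10/112) × (2/10) × (8/10) × (5/10) × (8/10) ≈ 0.00571429
barley: (82/112) × (37/82) × (39/82) × (30/82) × (78/82) ≈ 0.0546793
oats: (20/112) × (5/20) × (2/20) × (13/20) × (13/20) ≈ 0.00188616
Highest score → barley.

barley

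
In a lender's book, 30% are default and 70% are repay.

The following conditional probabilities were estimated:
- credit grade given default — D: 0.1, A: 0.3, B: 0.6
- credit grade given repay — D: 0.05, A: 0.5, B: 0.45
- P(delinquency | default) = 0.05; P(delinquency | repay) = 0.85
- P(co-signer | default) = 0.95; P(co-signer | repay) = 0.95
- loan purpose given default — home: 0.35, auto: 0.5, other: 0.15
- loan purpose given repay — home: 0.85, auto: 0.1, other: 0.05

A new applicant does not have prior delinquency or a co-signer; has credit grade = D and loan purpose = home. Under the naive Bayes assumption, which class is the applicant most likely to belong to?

default: 0.3 × 0.1 × (1−0.05) × (1−0.95) × 0.35 = 0.00049875
repay: 0.7 × 0.05 × (1−0.85) × (1−0.95) × 0.85 = 0.000223125
Highest score → default.

default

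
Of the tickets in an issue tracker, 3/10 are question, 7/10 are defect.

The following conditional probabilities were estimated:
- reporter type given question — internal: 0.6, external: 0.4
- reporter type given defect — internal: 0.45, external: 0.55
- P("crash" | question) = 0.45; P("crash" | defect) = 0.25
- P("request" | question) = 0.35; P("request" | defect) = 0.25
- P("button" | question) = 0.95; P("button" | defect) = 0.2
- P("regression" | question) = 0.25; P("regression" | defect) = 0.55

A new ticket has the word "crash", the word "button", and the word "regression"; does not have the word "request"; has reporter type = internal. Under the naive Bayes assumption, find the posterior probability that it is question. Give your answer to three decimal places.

0.658

question: 0.3 × 0.6 × 0.45 × (1−0.35) × 0.95 × 0.25 = 0.012504375
defect: 0.7 × 0.45 × 0.25 × (1−0.25) × 0.2 × 0.55 = 0.006496875
P(question | x) = 0.012504375 / 0.01900125 ≈ 0.658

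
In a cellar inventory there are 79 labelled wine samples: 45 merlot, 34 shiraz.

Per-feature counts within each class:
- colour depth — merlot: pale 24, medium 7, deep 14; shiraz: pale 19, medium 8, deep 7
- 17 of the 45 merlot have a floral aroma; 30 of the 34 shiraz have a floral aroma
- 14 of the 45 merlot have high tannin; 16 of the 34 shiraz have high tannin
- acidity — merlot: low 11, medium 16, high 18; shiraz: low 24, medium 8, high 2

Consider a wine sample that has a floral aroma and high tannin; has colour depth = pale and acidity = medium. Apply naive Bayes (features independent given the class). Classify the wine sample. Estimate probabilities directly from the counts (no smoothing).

merlot: (45/79) × (24/45) × (17/45) × (14/45) × (16/45) ≈ 0.0126953
shiraz: (34/79) × (19/34) × (30/34) × (16/34) × (8/34) ≈ 0.0234975
Highest score → shiraz.

shiraz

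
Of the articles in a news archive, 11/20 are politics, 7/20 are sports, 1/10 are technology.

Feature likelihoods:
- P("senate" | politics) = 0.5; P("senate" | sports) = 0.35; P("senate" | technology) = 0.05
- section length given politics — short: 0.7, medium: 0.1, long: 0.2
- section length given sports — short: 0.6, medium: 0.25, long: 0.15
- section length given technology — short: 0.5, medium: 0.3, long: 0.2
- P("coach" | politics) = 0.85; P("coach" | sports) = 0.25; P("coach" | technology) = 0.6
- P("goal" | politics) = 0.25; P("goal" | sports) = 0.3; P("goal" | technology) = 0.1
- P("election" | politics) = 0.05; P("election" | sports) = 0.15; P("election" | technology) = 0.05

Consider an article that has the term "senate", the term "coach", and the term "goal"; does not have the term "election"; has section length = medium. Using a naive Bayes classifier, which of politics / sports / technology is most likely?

politics

politics: 0.55 × 0.5 × 0.1 × 0.85 × 0.25 × (1−0.05) = 0.0055515625
sports: 0.35 × 0.35 × 0.25 × 0.25 × 0.3 × (1−0.15) = 0.00195234375
technology: 0.1 × 0.05 × 0.3 × 0.6 × 0.1 × (1−0.05) = 0.0000855
Highest score → politics.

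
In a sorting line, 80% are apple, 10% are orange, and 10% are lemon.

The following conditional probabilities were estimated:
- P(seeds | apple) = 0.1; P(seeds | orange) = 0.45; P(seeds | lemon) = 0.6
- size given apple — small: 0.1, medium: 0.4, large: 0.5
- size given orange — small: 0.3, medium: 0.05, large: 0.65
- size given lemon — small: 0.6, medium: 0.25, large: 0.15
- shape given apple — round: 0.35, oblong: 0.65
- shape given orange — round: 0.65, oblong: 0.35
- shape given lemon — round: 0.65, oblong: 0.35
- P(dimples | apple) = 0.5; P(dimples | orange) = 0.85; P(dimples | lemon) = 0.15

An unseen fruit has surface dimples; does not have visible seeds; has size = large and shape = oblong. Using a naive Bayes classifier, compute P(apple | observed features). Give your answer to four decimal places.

apple: 0.8 × (1−0.1) × 0.5 × 0.65 × 0.5 = 0.117
orange: 0.1 × (1−0.45) × 0.65 × 0.35 × 0.85 = 0.010635625
lemon: 0.1 × (1−0.6) × 0.15 × 0.35 × 0.15 = 0.000315
P(apple | x) = 0.117 / 0.127950625 ≈ 0.9144

0.9144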